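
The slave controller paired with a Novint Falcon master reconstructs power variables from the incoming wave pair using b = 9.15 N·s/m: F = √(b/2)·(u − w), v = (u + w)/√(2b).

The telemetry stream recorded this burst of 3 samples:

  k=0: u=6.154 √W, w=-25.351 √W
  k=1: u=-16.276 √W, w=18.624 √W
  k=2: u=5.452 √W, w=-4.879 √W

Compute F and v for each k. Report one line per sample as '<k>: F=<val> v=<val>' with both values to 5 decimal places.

0: F=67.38683 v=-4.48753
1: F=-74.64848 v=0.54887
2: F=22.09723 v=0.13395

k=0: u−w=31.50500, u+w=-19.19700; √(b/2)=2.13892, √(2b)=4.27785; F=2.13892×31.505=67.38683, v=-19.19700/4.27785=-4.48753
k=1: u−w=-34.90000, u+w=2.34800; √(b/2)=2.13892, √(2b)=4.27785; F=2.13892×(-34.9)=-74.64848, v=2.34800/4.27785=0.54887
k=2: u−w=10.33100, u+w=0.57300; √(b/2)=2.13892, √(2b)=4.27785; F=2.13892×10.331=22.09723, v=0.57300/4.27785=0.13395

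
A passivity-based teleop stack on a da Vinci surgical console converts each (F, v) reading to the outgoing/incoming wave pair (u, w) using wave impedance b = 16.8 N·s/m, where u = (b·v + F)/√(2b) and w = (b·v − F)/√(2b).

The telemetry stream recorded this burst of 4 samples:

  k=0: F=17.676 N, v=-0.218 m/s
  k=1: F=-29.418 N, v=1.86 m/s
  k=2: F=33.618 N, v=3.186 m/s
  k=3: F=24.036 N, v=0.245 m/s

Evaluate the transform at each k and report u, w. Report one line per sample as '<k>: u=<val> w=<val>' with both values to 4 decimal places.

k=0: b·v=16.8×(-0.218)=-3.6624; √(2b)=5.7966; u=(-3.6624+17.676)/5.7966=2.4176, w=(-3.6624−17.676)/5.7966=-3.6812
k=1: b·v=16.8×1.86=31.2480; √(2b)=5.7966; u=(31.2480+(-29.418))/5.7966=0.3157, w=(31.2480−(-29.418))/5.7966=10.4659
k=2: b·v=16.8×3.186=53.5248; √(2b)=5.7966; u=(53.5248+33.618)/5.7966=15.0336, w=(53.5248−33.618)/5.7966=3.4342
k=3: b·v=16.8×0.245=4.1160; √(2b)=5.7966; u=(4.1160+24.036)/5.7966=4.8567, w=(4.1160−24.036)/5.7966=-3.4365

0: u=2.4176 w=-3.6812
1: u=0.3157 w=10.4659
2: u=15.0336 w=3.4342
3: u=4.8567 w=-3.4365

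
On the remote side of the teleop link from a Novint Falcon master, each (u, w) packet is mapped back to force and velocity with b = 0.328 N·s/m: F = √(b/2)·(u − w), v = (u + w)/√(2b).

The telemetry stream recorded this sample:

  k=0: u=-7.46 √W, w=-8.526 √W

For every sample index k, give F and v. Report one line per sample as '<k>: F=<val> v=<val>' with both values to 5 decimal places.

k=0: u−w=1.06600, u+w=-15.98600; √(b/2)=0.40497, √(2b)=0.80994; F=0.40497×1.066=0.43170, v=-15.98600/0.80994=-19.73731

0: F=0.43170 v=-19.73731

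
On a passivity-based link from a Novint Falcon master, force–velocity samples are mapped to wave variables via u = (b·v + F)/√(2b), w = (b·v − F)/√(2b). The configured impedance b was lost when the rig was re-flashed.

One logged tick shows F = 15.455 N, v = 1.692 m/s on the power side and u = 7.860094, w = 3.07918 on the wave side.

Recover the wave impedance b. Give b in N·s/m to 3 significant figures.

b = 20.9 N·s/m

u + w = 10.939274;  u + w = √(2b)·v, so √(2b) = 10.939274/1.692 = 6.465292.
b = (√(2b))²/2 = 41.800000/2 = 20.900000.
(Check via u − w = 2F/√(2b): u − w = 4.780914, 2F/√(2b) = 4.780913.)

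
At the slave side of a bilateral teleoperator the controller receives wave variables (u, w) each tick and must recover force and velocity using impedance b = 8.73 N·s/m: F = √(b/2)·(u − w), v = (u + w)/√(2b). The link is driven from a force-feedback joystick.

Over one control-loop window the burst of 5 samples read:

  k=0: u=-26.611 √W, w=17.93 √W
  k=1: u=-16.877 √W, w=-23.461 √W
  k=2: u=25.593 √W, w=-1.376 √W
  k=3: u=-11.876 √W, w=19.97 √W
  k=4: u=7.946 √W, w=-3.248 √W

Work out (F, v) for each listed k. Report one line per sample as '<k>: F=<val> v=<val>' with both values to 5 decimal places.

k=0: u−w=-44.54100, u+w=-8.68100; √(b/2)=2.08926, √(2b)=4.17852; F=2.08926×(-44.541)=-93.05765, v=-8.68100/4.17852=-2.07753
k=1: u−w=6.58400, u+w=-40.33800; √(b/2)=2.08926, √(2b)=4.17852; F=2.08926×6.584=13.75568, v=-40.33800/4.17852=-9.65367
k=2: u−w=26.96900, u+w=24.21700; √(b/2)=2.08926, √(2b)=4.17852; F=2.08926×26.969=56.34521, v=24.21700/4.17852=5.79560
k=3: u−w=-31.84600, u+w=8.09400; √(b/2)=2.08926, √(2b)=4.17852; F=2.08926×(-31.846)=-66.53452, v=8.09400/4.17852=1.93705
k=4: u−w=11.19400, u+w=4.69800; √(b/2)=2.08926, √(2b)=4.17852; F=2.08926×11.194=23.38716, v=4.69800/4.17852=1.12432

0: F=-93.05765 v=-2.07753
1: F=13.75568 v=-9.65367
2: F=56.34521 v=5.79560
3: F=-66.53452 v=1.93705
4: F=23.38716 v=1.12432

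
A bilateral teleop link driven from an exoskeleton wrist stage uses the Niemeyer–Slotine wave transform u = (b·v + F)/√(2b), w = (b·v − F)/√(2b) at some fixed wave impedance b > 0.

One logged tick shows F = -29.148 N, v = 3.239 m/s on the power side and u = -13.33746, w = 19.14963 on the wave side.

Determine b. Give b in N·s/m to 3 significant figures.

u + w = 5.81217;  u + w = √(2b)·v, so √(2b) = 5.81217/3.239 = 1.79443.
b = (√(2b))²/2 = 3.21999/2 = 1.61000.
(Check via u − w = 2F/√(2b): u − w = -32.48709, 2F/√(2b) = -32.48713.)

b = 1.61 N·s/m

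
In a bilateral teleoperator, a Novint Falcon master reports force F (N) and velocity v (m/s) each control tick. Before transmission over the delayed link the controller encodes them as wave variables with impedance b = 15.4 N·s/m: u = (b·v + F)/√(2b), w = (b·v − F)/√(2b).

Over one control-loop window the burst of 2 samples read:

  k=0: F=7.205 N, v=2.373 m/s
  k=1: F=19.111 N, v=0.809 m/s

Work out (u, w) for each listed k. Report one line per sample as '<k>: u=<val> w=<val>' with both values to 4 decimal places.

k=0: b·v=15.4×2.373=36.5442; √(2b)=5.5498; u=(36.5442+7.205)/5.5498=7.8831, w=(36.5442−7.205)/5.5498=5.2866
k=1: b·v=15.4×0.809=12.4586; √(2b)=5.5498; u=(12.4586+19.111)/5.5498=5.6884, w=(12.4586−19.111)/5.5498=-1.1987

0: u=7.8831 w=5.2866
1: u=5.6884 w=-1.1987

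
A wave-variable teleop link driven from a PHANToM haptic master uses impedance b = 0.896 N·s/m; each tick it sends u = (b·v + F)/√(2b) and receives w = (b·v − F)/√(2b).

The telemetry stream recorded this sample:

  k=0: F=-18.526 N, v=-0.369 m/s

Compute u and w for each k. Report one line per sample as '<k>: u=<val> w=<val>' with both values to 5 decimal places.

k=0: b·v=0.896×(-0.369)=-0.33062; √(2b)=1.33866; u=(-0.33062+(-18.526))/1.33866=-14.08624, w=(-0.33062−(-18.526))/1.33866=13.59227

0: u=-14.08624 w=13.59227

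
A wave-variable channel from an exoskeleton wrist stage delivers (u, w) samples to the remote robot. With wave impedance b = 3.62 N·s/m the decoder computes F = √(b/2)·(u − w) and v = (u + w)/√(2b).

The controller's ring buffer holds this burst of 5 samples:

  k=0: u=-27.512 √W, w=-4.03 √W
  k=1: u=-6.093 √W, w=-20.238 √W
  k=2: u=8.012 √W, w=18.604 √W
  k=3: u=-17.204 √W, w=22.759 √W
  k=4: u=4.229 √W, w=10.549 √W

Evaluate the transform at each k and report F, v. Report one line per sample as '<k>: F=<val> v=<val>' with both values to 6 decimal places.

k=0: u−w=-23.482000, u+w=-31.542000; √(b/2)=1.345362, √(2b)=2.690725; F=1.345362×(-23.482)=-31.591800, v=-31.542000/2.690725=-11.722492
k=1: u−w=14.145000, u+w=-26.331000; √(b/2)=1.345362, √(2b)=2.690725; F=1.345362×14.145=19.030151, v=-26.331000/2.690725=-9.785839
k=2: u−w=-10.592000, u+w=26.616000; √(b/2)=1.345362, √(2b)=2.690725; F=1.345362×(-10.592)=-14.250079, v=26.616000/2.690725=9.891758
k=3: u−w=-39.963000, u+w=5.555000; √(b/2)=1.345362, √(2b)=2.690725; F=1.345362×(-39.963)=-53.764718, v=5.555000/2.690725=2.064499
k=4: u−w=-6.320000, u+w=14.778000; √(b/2)=1.345362, √(2b)=2.690725; F=1.345362×(-6.32)=-8.502690, v=14.778000/2.690725=5.492200

0: F=-31.591800 v=-11.722492
1: F=19.030151 v=-9.785839
2: F=-14.250079 v=9.891758
3: F=-53.764718 v=2.064499
4: F=-8.502690 v=5.492200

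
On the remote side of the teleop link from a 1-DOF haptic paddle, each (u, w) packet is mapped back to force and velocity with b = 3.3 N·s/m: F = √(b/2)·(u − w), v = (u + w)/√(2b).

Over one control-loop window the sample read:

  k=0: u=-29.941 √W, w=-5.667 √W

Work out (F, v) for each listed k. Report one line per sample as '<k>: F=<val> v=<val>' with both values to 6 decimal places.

k=0: u−w=-24.274000, u+w=-35.608000; √(b/2)=1.284523, √(2b)=2.569047; F=1.284523×(-24.274)=-31.180518, v=-35.608000/2.569047=-13.860395

0: F=-31.180518 v=-13.860395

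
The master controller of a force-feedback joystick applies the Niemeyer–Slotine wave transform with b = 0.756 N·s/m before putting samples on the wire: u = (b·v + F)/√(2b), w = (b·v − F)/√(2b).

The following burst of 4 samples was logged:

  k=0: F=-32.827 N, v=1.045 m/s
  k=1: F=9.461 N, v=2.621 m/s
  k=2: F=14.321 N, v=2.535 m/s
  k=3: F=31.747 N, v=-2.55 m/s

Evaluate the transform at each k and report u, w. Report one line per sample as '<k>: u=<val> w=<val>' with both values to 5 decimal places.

k=0: b·v=0.756×1.045=0.79002; √(2b)=1.22963; u=(0.79002+(-32.827))/1.22963=-26.05408, w=(0.79002−(-32.827))/1.22963=27.33904
k=1: b·v=0.756×2.621=1.98148; √(2b)=1.22963; u=(1.98148+9.461)/1.22963=9.30559, w=(1.98148−9.461)/1.22963=-6.08272
k=2: b·v=0.756×2.535=1.91646; √(2b)=1.22963; u=(1.91646+14.321)/1.22963=13.20512, w=(1.91646−14.321)/1.22963=-10.08799
k=3: b·v=0.756×(-2.55)=-1.92780; √(2b)=1.22963; u=(-1.92780+31.747)/1.22963=24.25047, w=(-1.92780−31.747)/1.22963=-27.38603

0: u=-26.05408 w=27.33904
1: u=9.30559 w=-6.08272
2: u=13.20512 w=-10.08799
3: u=24.25047 w=-27.38603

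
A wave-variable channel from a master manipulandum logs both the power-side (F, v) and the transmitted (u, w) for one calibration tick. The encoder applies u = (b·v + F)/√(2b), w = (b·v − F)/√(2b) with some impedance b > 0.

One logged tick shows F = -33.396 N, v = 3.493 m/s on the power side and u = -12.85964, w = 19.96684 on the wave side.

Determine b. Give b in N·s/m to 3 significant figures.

b = 2.07 N·s/m

u + w = 7.10720;  u + w = √(2b)·v, so √(2b) = 7.10720/3.493 = 2.03470.
b = (√(2b))²/2 = 4.14000/2 = 2.07000.
(Check via u − w = 2F/√(2b): u − w = -32.82648, 2F/√(2b) = -32.82649.)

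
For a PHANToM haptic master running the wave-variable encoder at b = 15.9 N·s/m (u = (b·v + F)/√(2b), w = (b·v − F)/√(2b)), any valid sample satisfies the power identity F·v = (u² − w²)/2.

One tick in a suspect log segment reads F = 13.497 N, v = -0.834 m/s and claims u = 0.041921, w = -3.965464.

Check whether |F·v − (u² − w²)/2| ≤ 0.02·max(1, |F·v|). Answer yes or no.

F·v = 13.497×(-0.834) = -11.256498 W.
(u² − w²)/2 = (0.001757 − 15.724905)/2 = -7.861574 W.
|Δ| = 3.394924;  2% of max(1, |F·v|) = 0.225130.

no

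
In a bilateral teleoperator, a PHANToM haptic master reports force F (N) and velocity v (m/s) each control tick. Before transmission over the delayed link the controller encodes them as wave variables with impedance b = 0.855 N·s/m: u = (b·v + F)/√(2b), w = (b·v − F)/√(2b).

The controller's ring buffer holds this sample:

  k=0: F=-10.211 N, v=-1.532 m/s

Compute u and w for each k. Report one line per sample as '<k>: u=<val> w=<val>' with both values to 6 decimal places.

0: u=-8.810222 w=6.806872

k=0: b·v=0.855×(-1.532)=-1.309860; √(2b)=1.307670; u=(-1.309860+(-10.211))/1.307670=-8.810222, w=(-1.309860−(-10.211))/1.307670=6.806872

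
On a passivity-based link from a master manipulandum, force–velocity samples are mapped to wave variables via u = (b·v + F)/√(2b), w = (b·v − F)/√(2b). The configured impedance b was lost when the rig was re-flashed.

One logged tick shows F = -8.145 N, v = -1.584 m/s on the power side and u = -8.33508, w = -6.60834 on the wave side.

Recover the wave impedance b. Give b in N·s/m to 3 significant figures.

u + w = -14.9434;  u + w = √(2b)·v, so √(2b) = -14.9434/(-1.584) = 9.4340.
b = (√(2b))²/2 = 88.9999/2 = 44.5000.
(Check via u − w = 2F/√(2b): u − w = -1.7267, 2F/√(2b) = -1.7267.)

b = 44.5 N·s/m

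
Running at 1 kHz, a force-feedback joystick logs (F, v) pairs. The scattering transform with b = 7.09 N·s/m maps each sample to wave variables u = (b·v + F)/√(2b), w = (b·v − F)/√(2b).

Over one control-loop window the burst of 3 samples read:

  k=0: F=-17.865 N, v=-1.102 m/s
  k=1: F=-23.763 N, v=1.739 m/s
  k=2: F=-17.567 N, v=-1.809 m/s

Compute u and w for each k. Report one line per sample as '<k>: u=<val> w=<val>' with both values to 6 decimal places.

k=0: b·v=7.09×(-1.102)=-7.813180; √(2b)=3.765634; u=(-7.813180+(-17.865))/3.765634=-6.819085, w=(-7.813180−(-17.865))/3.765634=2.669357
k=1: b·v=7.09×1.739=12.329510; √(2b)=3.765634; u=(12.329510+(-23.763))/3.765634=-3.036272, w=(12.329510−(-23.763))/3.765634=9.584710
k=2: b·v=7.09×(-1.809)=-12.825810; √(2b)=3.765634; u=(-12.825810+(-17.567))/3.765634=-8.071100, w=(-12.825810−(-17.567))/3.765634=1.259068

0: u=-6.819085 w=2.669357
1: u=-3.036272 w=9.584710
2: u=-8.071100 w=1.259068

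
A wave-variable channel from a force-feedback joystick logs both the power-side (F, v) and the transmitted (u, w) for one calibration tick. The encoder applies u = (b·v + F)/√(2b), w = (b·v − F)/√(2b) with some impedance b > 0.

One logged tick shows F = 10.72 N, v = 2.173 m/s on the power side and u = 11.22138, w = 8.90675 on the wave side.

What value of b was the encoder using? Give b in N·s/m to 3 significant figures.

b = 42.9 N·s/m

u + w = 20.1281;  u + w = √(2b)·v, so √(2b) = 20.1281/2.173 = 9.2628.
b = (√(2b))²/2 = 85.8000/2 = 42.9000.
(Check via u − w = 2F/√(2b): u − w = 2.3146, 2F/√(2b) = 2.3146.)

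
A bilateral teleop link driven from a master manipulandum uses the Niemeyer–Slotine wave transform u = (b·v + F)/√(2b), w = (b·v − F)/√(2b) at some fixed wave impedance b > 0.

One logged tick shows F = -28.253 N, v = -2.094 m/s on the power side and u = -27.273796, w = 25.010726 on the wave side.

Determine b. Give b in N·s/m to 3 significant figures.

b = 0.584 N·s/m

u + w = -2.263070;  u + w = √(2b)·v, so √(2b) = -2.263070/(-2.094) = 1.080740.
b = (√(2b))²/2 = 1.167999/2 = 0.584000.
(Check via u − w = 2F/√(2b): u − w = -52.284522, 2F/√(2b) = -52.284536.)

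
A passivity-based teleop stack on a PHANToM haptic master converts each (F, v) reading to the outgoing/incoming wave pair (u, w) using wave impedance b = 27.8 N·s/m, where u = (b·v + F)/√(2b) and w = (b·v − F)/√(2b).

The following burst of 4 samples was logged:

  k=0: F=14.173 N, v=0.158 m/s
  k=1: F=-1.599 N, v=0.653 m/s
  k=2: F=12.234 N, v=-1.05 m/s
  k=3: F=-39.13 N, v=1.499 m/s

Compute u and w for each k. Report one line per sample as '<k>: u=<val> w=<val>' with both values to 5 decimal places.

k=0: b·v=27.8×0.158=4.39240; √(2b)=7.45654; u=(4.39240+14.173)/7.45654=2.48981, w=(4.39240−14.173)/7.45654=-1.31168
k=1: b·v=27.8×0.653=18.15340; √(2b)=7.45654; u=(18.15340+(-1.599))/7.45654=2.22012, w=(18.15340−(-1.599))/7.45654=2.64900
k=2: b·v=27.8×(-1.05)=-29.19000; √(2b)=7.45654; u=(-29.19000+12.234)/7.45654=-2.27398, w=(-29.19000−12.234)/7.45654=-5.55539
k=3: b·v=27.8×1.499=41.67220; √(2b)=7.45654; u=(41.67220+(-39.13))/7.45654=0.34094, w=(41.67220−(-39.13))/7.45654=10.83642

0: u=2.48981 w=-1.31168
1: u=2.22012 w=2.64900
2: u=-2.27398 w=-5.55539
3: u=0.34094 w=10.83642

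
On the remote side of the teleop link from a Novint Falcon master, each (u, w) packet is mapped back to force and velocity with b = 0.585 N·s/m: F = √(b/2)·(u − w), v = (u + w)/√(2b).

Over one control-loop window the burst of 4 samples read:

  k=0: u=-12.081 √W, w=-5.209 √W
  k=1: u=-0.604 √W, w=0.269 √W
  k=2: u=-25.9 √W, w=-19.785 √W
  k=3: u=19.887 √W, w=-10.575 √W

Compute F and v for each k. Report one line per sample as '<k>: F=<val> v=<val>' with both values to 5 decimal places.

0: F=-3.71660 v=-15.98461
1: F=-0.47215 v=-0.30971
2: F=-3.30719 v=-42.23580
3: F=16.47485 v=8.60895

k=0: u−w=-6.87200, u+w=-17.29000; √(b/2)=0.54083, √(2b)=1.08167; F=0.54083×(-6.872)=-3.71660, v=-17.29000/1.08167=-15.98461
k=1: u−w=-0.87300, u+w=-0.33500; √(b/2)=0.54083, √(2b)=1.08167; F=0.54083×(-0.873)=-0.47215, v=-0.33500/1.08167=-0.30971
k=2: u−w=-6.11500, u+w=-45.68500; √(b/2)=0.54083, √(2b)=1.08167; F=0.54083×(-6.115)=-3.30719, v=-45.68500/1.08167=-42.23580
k=3: u−w=30.46200, u+w=9.31200; √(b/2)=0.54083, √(2b)=1.08167; F=0.54083×30.462=16.47485, v=9.31200/1.08167=8.60895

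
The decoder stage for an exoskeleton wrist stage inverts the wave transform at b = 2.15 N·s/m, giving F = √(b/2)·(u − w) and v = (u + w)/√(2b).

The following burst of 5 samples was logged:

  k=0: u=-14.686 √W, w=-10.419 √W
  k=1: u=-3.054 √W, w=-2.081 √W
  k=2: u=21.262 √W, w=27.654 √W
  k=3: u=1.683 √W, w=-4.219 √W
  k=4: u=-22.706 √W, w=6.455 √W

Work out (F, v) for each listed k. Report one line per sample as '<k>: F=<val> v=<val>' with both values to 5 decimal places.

k=0: u−w=-4.26700, u+w=-25.10500; √(b/2)=1.03682, √(2b)=2.07364; F=1.03682×(-4.267)=-4.42412, v=-25.10500/2.07364=-12.10671
k=1: u−w=-0.97300, u+w=-5.13500; √(b/2)=1.03682, √(2b)=2.07364; F=1.03682×(-0.973)=-1.00883, v=-5.13500/2.07364=-2.47632
k=2: u−w=-6.39200, u+w=48.91600; √(b/2)=1.03682, √(2b)=2.07364; F=1.03682×(-6.392)=-6.62737, v=48.91600/2.07364=23.58939
k=3: u−w=5.90200, u+w=-2.53600; √(b/2)=1.03682, √(2b)=2.07364; F=1.03682×5.902=6.11932, v=-2.53600/2.07364=-1.22297
k=4: u−w=-29.16100, u+w=-16.25100; √(b/2)=1.03682, √(2b)=2.07364; F=1.03682×(-29.161)=-30.23477, v=-16.25100/2.07364=-7.83693

0: F=-4.42412 v=-12.10671
1: F=-1.00883 v=-2.47632
2: F=-6.62737 v=23.58939
3: F=6.11932 v=-1.22297
4: F=-30.23477 v=-7.83693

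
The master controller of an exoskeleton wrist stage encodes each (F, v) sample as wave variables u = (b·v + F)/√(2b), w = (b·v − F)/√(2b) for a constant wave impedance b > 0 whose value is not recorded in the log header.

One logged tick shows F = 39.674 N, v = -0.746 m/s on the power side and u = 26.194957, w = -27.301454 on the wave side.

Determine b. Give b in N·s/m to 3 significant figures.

u + w = -1.106497;  u + w = √(2b)·v, so √(2b) = -1.106497/(-0.746) = 1.483240.
b = (√(2b))²/2 = 2.200001/2 = 1.100000.
(Check via u − w = 2F/√(2b): u − w = 53.496411, 2F/√(2b) = 53.496402.)

b = 1.1 N·s/m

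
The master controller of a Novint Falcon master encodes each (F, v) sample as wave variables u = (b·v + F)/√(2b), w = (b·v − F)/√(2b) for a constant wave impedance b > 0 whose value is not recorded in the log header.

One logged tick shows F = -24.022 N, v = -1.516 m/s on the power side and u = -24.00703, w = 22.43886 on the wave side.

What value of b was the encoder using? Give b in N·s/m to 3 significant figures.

u + w = -1.5682;  u + w = √(2b)·v, so √(2b) = -1.5682/(-1.516) = 1.0344.
b = (√(2b))²/2 = 1.0700/2 = 0.5350.
(Check via u − w = 2F/√(2b): u − w = -46.4459, 2F/√(2b) = -46.4457.)

b = 0.535 N·s/m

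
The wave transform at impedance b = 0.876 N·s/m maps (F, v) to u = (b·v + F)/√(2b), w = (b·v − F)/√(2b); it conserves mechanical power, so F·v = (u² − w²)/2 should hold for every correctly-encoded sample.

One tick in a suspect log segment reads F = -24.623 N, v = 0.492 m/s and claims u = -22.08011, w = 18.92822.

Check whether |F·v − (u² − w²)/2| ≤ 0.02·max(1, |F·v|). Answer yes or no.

F·v = (-24.623)×0.492 = -12.11452 W.
(u² − w²)/2 = (487.53126 − 358.27751)/2 = 64.62687 W.
|Δ| = 76.74139;  2% of max(1, |F·v|) = 0.24229.

no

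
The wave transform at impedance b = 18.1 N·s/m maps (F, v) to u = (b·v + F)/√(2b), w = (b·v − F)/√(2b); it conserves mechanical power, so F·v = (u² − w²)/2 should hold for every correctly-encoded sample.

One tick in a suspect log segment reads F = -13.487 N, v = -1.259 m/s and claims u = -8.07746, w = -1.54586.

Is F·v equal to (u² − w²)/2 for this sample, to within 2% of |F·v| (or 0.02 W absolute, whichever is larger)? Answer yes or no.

F·v = (-13.487)×(-1.259) = 16.98013 W.
(u² − w²)/2 = (65.24536 − 2.38968)/2 = 31.42784 W.
|Δ| = 14.44771;  2% of max(1, |F·v|) = 0.33960.

no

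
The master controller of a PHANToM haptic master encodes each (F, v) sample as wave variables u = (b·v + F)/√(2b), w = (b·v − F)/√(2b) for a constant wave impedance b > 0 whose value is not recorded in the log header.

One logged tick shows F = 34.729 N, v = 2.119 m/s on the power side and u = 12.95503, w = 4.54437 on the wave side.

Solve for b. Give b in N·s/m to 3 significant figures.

u + w = 17.499400;  u + w = √(2b)·v, so √(2b) = 17.499400/2.119 = 8.258329.
b = (√(2b))²/2 = 68.200004/2 = 34.100002.
(Check via u − w = 2F/√(2b): u − w = 8.410660, 2F/√(2b) = 8.410660.)

b = 34.1 N·s/m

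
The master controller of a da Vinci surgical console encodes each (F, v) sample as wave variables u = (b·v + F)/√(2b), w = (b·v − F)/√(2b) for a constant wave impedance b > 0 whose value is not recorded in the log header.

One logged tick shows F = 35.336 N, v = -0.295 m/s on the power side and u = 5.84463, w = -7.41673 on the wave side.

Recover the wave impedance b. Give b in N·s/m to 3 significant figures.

u + w = -1.5721;  u + w = √(2b)·v, so √(2b) = -1.5721/(-0.295) = 5.3292.
b = (√(2b))²/2 = 28.3999/2 = 14.1999.
(Check via u − w = 2F/√(2b): u − w = 13.2614, 2F/√(2b) = 13.2614.)

b = 14.2 N·s/m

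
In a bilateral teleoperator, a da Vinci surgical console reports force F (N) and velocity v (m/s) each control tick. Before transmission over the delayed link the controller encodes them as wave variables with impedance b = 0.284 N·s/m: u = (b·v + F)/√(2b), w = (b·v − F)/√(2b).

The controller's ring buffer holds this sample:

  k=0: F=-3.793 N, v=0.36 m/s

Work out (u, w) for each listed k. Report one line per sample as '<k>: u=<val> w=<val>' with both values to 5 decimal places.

0: u=-4.89713 w=5.16845

k=0: b·v=0.284×0.36=0.10224; √(2b)=0.75366; u=(0.10224+(-3.793))/0.75366=-4.89713, w=(0.10224−(-3.793))/0.75366=5.16845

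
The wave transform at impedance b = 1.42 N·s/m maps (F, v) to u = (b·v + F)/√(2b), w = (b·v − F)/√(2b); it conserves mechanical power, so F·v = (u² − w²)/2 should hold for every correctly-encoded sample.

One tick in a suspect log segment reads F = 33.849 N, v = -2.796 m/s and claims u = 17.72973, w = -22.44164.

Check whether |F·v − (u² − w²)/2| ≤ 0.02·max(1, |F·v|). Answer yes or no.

F·v = 33.849×(-2.796) = -94.64180 W.
(u² − w²)/2 = (314.34333 − 503.62721)/2 = -94.64194 W.
|Δ| = 0.00014;  2% of max(1, |F·v|) = 1.89284.

yes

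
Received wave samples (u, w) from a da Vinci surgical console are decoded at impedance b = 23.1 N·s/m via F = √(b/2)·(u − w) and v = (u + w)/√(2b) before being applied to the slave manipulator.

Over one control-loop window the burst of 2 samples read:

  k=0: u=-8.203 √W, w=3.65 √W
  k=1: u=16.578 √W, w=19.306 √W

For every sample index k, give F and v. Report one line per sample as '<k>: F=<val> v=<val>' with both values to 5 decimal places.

0: F=-40.28277 v=-0.66985
1: F=-9.27119 v=5.27934

k=0: u−w=-11.85300, u+w=-4.55300; √(b/2)=3.39853, √(2b)=6.79706; F=3.39853×(-11.853)=-40.28277, v=-4.55300/6.79706=-0.66985
k=1: u−w=-2.72800, u+w=35.88400; √(b/2)=3.39853, √(2b)=6.79706; F=3.39853×(-2.728)=-9.27119, v=35.88400/6.79706=5.27934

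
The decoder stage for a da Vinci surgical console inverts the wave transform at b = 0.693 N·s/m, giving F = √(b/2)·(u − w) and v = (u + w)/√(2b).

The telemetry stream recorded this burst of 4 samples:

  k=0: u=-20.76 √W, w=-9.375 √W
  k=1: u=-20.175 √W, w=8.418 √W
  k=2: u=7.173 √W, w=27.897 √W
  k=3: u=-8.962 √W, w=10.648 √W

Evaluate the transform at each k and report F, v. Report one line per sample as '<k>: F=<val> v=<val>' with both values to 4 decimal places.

k=0: u−w=-11.3850, u+w=-30.1350; √(b/2)=0.5886, √(2b)=1.1773; F=0.5886×(-11.385)=-6.7017, v=-30.1350/1.1773=-25.5970
k=1: u−w=-28.5930, u+w=-11.7570; √(b/2)=0.5886, √(2b)=1.1773; F=0.5886×(-28.593)=-16.8311, v=-11.7570/1.1773=-9.9865
k=2: u−w=-20.7240, u+w=35.0700; √(b/2)=0.5886, √(2b)=1.1773; F=0.5886×(-20.724)=-12.1990, v=35.0700/1.1773=29.7889
k=3: u−w=-19.6100, u+w=1.6860; √(b/2)=0.5886, √(2b)=1.1773; F=0.5886×(-19.61)=-11.5433, v=1.6860/1.1773=1.4321

0: F=-6.7017 v=-25.5970
1: F=-16.8311 v=-9.9865
2: F=-12.1990 v=29.7889
3: F=-11.5433 v=1.4321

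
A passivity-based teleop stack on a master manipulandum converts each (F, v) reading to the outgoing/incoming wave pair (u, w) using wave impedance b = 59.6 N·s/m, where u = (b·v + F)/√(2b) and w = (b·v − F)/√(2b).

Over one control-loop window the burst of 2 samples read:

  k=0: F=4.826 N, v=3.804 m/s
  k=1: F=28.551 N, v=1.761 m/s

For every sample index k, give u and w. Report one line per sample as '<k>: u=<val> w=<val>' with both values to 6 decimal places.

0: u=21.207826 w=20.323771
1: u=12.228258 w=6.998120

k=0: b·v=59.6×3.804=226.718400; √(2b)=10.917875; u=(226.718400+4.826)/10.917875=21.207826, w=(226.718400−4.826)/10.917875=20.323771
k=1: b·v=59.6×1.761=104.955600; √(2b)=10.917875; u=(104.955600+28.551)/10.917875=12.228258, w=(104.955600−28.551)/10.917875=6.998120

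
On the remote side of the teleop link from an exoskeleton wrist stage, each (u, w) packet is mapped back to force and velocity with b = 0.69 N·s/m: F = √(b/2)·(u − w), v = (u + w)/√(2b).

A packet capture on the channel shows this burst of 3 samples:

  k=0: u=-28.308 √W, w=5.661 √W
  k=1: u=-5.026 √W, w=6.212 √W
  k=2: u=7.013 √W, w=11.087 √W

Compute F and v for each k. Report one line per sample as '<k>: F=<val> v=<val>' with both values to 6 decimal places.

0: F=-19.952270 v=-19.278407
1: F=-6.600830 v=1.009590
2: F=-2.392933 v=15.407743

k=0: u−w=-33.969000, u+w=-22.647000; √(b/2)=0.587367, √(2b)=1.174734; F=0.587367×(-33.969)=-19.952270, v=-22.647000/1.174734=-19.278407
k=1: u−w=-11.238000, u+w=1.186000; √(b/2)=0.587367, √(2b)=1.174734; F=0.587367×(-11.238)=-6.600830, v=1.186000/1.174734=1.009590
k=2: u−w=-4.074000, u+w=18.100000; √(b/2)=0.587367, √(2b)=1.174734; F=0.587367×(-4.074)=-2.392933, v=18.100000/1.174734=15.407743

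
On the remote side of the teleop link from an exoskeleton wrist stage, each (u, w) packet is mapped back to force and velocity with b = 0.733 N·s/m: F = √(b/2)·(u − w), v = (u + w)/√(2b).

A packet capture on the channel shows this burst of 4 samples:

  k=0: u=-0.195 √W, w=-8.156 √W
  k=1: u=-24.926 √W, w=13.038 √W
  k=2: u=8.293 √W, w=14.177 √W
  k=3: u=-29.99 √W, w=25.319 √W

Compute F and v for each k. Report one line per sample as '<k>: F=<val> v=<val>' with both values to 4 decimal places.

0: F=4.8195 v=-6.8972
1: F=-22.9831 v=-9.8184
2: F=-3.5621 v=18.5582
3: F=-33.4837 v=-3.8578

k=0: u−w=7.9610, u+w=-8.3510; √(b/2)=0.6054, √(2b)=1.2108; F=0.6054×7.961=4.8195, v=-8.3510/1.2108=-6.8972
k=1: u−w=-37.9640, u+w=-11.8880; √(b/2)=0.6054, √(2b)=1.2108; F=0.6054×(-37.964)=-22.9831, v=-11.8880/1.2108=-9.8184
k=2: u−w=-5.8840, u+w=22.4700; √(b/2)=0.6054, √(2b)=1.2108; F=0.6054×(-5.884)=-3.5621, v=22.4700/1.2108=18.5582
k=3: u−w=-55.3090, u+w=-4.6710; √(b/2)=0.6054, √(2b)=1.2108; F=0.6054×(-55.309)=-33.4837, v=-4.6710/1.2108=-3.8578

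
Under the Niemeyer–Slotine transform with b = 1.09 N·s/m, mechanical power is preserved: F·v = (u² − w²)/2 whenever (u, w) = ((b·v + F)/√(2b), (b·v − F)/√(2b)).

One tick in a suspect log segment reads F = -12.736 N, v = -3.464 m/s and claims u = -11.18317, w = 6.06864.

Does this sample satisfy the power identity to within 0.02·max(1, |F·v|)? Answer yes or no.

yes

F·v = (-12.736)×(-3.464) = 44.1175 W.
(u² − w²)/2 = (125.0633 − 36.8284)/2 = 44.1174 W.
|Δ| = 0.0001;  2% of max(1, |F·v|) = 0.8824.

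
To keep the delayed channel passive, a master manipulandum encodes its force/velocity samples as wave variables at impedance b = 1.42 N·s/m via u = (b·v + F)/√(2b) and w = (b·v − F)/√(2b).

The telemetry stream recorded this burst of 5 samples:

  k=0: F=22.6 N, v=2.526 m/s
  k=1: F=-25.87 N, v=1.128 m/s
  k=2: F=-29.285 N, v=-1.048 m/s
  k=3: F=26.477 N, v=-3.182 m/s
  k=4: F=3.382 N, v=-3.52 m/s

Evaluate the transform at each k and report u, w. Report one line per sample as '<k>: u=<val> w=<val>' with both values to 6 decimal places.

0: u=15.539078 w=-11.282187
1: u=-14.400551 w=16.301490
2: u=-18.260511 w=16.494390
3: u=13.030008 w=-18.392410
4: u=-0.959157 w=-4.972853

k=0: b·v=1.42×2.526=3.586920; √(2b)=1.685230; u=(3.586920+22.6)/1.685230=15.539078, w=(3.586920−22.6)/1.685230=-11.282187
k=1: b·v=1.42×1.128=1.601760; √(2b)=1.685230; u=(1.601760+(-25.87))/1.685230=-14.400551, w=(1.601760−(-25.87))/1.685230=16.301490
k=2: b·v=1.42×(-1.048)=-1.488160; √(2b)=1.685230; u=(-1.488160+(-29.285))/1.685230=-18.260511, w=(-1.488160−(-29.285))/1.685230=16.494390
k=3: b·v=1.42×(-3.182)=-4.518440; √(2b)=1.685230; u=(-4.518440+26.477)/1.685230=13.030008, w=(-4.518440−26.477)/1.685230=-18.392410
k=4: b·v=1.42×(-3.52)=-4.998400; √(2b)=1.685230; u=(-4.998400+3.382)/1.685230=-0.959157, w=(-4.998400−3.382)/1.685230=-4.972853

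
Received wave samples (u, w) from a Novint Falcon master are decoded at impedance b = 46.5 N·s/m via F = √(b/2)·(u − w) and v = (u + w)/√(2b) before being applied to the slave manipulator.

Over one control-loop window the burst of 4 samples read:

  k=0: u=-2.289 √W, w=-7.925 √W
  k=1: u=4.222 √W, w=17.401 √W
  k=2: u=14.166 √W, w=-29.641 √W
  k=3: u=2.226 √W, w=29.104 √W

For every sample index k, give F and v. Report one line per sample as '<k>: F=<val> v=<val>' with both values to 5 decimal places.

k=0: u−w=5.63600, u+w=-10.21400; √(b/2)=4.82183, √(2b)=9.64365; F=4.82183×5.636=27.17581, v=-10.21400/9.64365=-1.05914
k=1: u−w=-13.17900, u+w=21.62300; √(b/2)=4.82183, √(2b)=9.64365; F=4.82183×(-13.179)=-63.54684, v=21.62300/9.64365=2.24220
k=2: u−w=43.80700, u+w=-15.47500; √(b/2)=4.82183, √(2b)=9.64365; F=4.82183×43.807=211.22970, v=-15.47500/9.64365=-1.60468
k=3: u−w=-26.87800, u+w=31.33000; √(b/2)=4.82183, √(2b)=9.64365; F=4.82183×(-26.878)=-129.60102, v=31.33000/9.64365=3.24877

0: F=27.17581 v=-1.05914
1: F=-63.54684 v=2.24220
2: F=211.22970 v=-1.60468
3: F=-129.60102 v=3.24877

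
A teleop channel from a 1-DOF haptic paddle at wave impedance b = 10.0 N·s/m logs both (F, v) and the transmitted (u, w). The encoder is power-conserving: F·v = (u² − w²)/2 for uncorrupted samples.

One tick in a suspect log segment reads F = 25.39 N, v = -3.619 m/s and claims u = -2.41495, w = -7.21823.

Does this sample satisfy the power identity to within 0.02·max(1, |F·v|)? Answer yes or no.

no

F·v = 25.39×(-3.619) = -91.8864 W.
(u² − w²)/2 = (5.8320 − 52.1028)/2 = -23.1354 W.
|Δ| = 68.7510;  2% of max(1, |F·v|) = 1.8377.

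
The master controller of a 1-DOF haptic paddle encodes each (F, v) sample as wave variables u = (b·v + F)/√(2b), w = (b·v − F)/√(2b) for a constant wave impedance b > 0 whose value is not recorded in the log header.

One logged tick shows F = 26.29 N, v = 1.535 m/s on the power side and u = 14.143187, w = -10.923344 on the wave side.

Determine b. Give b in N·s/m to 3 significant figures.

b = 2.2 N·s/m

u + w = 3.219843;  u + w = √(2b)·v, so √(2b) = 3.219843/1.535 = 2.097618.
b = (√(2b))²/2 = 4.400000/2 = 2.200000.
(Check via u − w = 2F/√(2b): u − w = 25.066531, 2F/√(2b) = 25.066533.)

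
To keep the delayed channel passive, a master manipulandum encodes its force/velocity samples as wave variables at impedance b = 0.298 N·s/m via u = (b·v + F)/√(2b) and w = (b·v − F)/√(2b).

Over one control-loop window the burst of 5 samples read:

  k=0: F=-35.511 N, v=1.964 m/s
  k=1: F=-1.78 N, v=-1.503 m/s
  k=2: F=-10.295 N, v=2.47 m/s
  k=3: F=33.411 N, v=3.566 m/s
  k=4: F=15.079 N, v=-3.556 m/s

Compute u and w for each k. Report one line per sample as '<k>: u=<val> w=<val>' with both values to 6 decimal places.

k=0: b·v=0.298×1.964=0.585272; √(2b)=0.772010; u=(0.585272+(-35.511))/0.772010=-45.239973, w=(0.585272−(-35.511))/0.772010=46.756201
k=1: b·v=0.298×(-1.503)=-0.447894; √(2b)=0.772010; u=(-0.447894+(-1.78))/0.772010=-2.885834, w=(-0.447894−(-1.78))/0.772010=1.725503
k=2: b·v=0.298×2.47=0.736060; √(2b)=0.772010; u=(0.736060+(-10.295))/0.772010=-12.381880, w=(0.736060−(-10.295))/0.772010=14.288746
k=3: b·v=0.298×3.566=1.062668; √(2b)=0.772010; u=(1.062668+33.411)/0.772010=44.654411, w=(1.062668−33.411)/0.772010=-41.901422
k=4: b·v=0.298×(-3.556)=-1.059688; √(2b)=0.772010; u=(-1.059688+15.079)/0.772010=18.159487, w=(-1.059688−15.079)/0.772010=-20.904756

0: u=-45.239973 w=46.756201
1: u=-2.885834 w=1.725503
2: u=-12.381880 w=14.288746
3: u=44.654411 w=-41.901422
4: u=18.159487 w=-20.904756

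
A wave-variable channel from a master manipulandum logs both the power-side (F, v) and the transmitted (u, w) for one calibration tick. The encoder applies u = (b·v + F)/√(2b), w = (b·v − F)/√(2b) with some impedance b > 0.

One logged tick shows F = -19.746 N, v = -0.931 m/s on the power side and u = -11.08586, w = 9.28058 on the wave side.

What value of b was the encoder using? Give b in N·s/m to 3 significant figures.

u + w = -1.80528;  u + w = √(2b)·v, so √(2b) = -1.80528/(-0.931) = 1.93908.
b = (√(2b))²/2 = 3.76002/2 = 1.88001.
(Check via u − w = 2F/√(2b): u − w = -20.36644, 2F/√(2b) = -20.36640.)

b = 1.88 N·s/m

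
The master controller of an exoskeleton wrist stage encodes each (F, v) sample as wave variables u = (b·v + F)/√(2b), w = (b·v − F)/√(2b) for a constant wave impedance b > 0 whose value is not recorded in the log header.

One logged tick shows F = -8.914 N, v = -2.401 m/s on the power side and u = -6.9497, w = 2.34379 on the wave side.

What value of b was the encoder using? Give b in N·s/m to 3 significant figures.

b = 1.84 N·s/m

u + w = -4.60591;  u + w = √(2b)·v, so √(2b) = -4.60591/(-2.401) = 1.91833.
b = (√(2b))²/2 = 3.67999/2 = 1.83999.
(Check via u − w = 2F/√(2b): u − w = -9.29349, 2F/√(2b) = -9.29350.)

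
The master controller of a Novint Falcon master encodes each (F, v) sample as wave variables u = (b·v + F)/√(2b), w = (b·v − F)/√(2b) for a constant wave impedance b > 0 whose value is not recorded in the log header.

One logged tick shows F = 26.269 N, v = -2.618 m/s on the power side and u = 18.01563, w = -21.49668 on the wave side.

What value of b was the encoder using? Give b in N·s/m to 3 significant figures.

u + w = -3.4810;  u + w = √(2b)·v, so √(2b) = -3.4810/(-2.618) = 1.3297.
b = (√(2b))²/2 = 1.7680/2 = 0.8840.
(Check via u − w = 2F/√(2b): u − w = 39.5123, 2F/√(2b) = 39.5124.)

b = 0.884 N·s/m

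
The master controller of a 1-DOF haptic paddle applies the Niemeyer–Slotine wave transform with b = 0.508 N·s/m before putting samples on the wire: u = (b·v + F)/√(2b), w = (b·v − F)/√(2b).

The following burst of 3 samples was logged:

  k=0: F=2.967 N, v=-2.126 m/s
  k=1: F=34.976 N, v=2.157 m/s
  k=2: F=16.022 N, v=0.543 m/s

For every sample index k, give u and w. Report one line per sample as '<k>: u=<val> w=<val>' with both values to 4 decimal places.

0: u=1.8721 w=-4.0150
1: u=35.7866 w=-33.6124
2: u=16.1690 w=-15.6217

k=0: b·v=0.508×(-2.126)=-1.0800; √(2b)=1.0080; u=(-1.0800+2.967)/1.0080=1.8721, w=(-1.0800−2.967)/1.0080=-4.0150
k=1: b·v=0.508×2.157=1.0958; √(2b)=1.0080; u=(1.0958+34.976)/1.0080=35.7866, w=(1.0958−34.976)/1.0080=-33.6124
k=2: b·v=0.508×0.543=0.2758; √(2b)=1.0080; u=(0.2758+16.022)/1.0080=16.1690, w=(0.2758−16.022)/1.0080=-15.6217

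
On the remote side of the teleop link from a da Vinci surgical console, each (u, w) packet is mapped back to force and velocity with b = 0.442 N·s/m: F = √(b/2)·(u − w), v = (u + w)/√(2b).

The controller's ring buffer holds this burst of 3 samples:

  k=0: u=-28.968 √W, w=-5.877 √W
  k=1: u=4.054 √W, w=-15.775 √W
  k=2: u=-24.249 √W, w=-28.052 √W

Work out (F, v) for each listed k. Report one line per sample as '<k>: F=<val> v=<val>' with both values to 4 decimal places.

0: F=-10.8552 v=-37.0608
1: F=9.3217 v=-12.4663
2: F=1.7878 v=-55.6268

k=0: u−w=-23.0910, u+w=-34.8450; √(b/2)=0.4701, √(2b)=0.9402; F=0.4701×(-23.091)=-10.8552, v=-34.8450/0.9402=-37.0608
k=1: u−w=19.8290, u+w=-11.7210; √(b/2)=0.4701, √(2b)=0.9402; F=0.4701×19.829=9.3217, v=-11.7210/0.9402=-12.4663
k=2: u−w=3.8030, u+w=-52.3010; √(b/2)=0.4701, √(2b)=0.9402; F=0.4701×3.803=1.7878, v=-52.3010/0.9402=-55.6268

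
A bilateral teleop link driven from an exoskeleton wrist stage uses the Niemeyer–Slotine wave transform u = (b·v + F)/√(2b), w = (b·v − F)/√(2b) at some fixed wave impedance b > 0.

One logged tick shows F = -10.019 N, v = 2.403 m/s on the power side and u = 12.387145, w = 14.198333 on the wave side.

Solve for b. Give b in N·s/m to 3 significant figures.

u + w = 26.585478;  u + w = √(2b)·v, so √(2b) = 26.585478/2.403 = 11.063453.
b = (√(2b))²/2 = 122.399996/2 = 61.199998.
(Check via u − w = 2F/√(2b): u − w = -1.811188, 2F/√(2b) = -1.811189.)

b = 61.2 N·s/m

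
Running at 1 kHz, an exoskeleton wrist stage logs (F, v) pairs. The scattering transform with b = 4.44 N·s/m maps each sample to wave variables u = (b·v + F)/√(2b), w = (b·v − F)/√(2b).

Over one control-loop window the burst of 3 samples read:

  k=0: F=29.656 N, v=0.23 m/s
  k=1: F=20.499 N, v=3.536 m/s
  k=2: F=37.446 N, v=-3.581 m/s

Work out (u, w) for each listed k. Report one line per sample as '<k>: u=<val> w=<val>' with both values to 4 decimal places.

k=0: b·v=4.44×0.23=1.0212; √(2b)=2.9799; u=(1.0212+29.656)/2.9799=10.2946, w=(1.0212−29.656)/2.9799=-9.6092
k=1: b·v=4.44×3.536=15.6998; √(2b)=2.9799; u=(15.6998+20.499)/2.9799=12.1475, w=(15.6998−20.499)/2.9799=-1.6105
k=2: b·v=4.44×(-3.581)=-15.8996; √(2b)=2.9799; u=(-15.8996+37.446)/2.9799=7.2305, w=(-15.8996−37.446)/2.9799=-17.9016

0: u=10.2946 w=-9.6092
1: u=12.1475 w=-1.6105
2: u=7.2305 w=-17.9016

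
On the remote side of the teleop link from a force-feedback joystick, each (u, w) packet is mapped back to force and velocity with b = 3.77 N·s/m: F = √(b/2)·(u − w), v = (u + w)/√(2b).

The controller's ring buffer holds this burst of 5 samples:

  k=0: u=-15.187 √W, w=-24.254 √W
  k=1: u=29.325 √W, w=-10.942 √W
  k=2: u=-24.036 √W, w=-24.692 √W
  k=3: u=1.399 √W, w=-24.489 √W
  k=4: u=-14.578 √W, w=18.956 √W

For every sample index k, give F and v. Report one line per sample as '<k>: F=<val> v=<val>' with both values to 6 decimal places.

k=0: u−w=9.067000, u+w=-39.441000; √(b/2)=1.372953, √(2b)=2.745906; F=1.372953×9.067=12.448565, v=-39.441000/2.745906=-14.363565
k=1: u−w=40.267000, u+w=18.383000; √(b/2)=1.372953, √(2b)=2.745906; F=1.372953×40.267=55.284699, v=18.383000/2.745906=6.694694
k=2: u−w=0.656000, u+w=-48.728000; √(b/2)=1.372953, √(2b)=2.745906; F=1.372953×0.656=0.900657, v=-48.728000/2.745906=-17.745691
k=3: u−w=25.888000, u+w=-23.090000; √(b/2)=1.372953, √(2b)=2.745906; F=1.372953×25.888=35.543008, v=-23.090000/2.745906=-8.408882
k=4: u−w=-33.534000, u+w=4.378000; √(b/2)=1.372953, √(2b)=2.745906; F=1.372953×(-33.534)=-46.040607, v=4.378000/2.745906=1.594374

0: F=12.448565 v=-14.363565
1: F=55.284699 v=6.694694
2: F=0.900657 v=-17.745691
3: F=35.543008 v=-8.408882
4: F=-46.040607 v=1.594374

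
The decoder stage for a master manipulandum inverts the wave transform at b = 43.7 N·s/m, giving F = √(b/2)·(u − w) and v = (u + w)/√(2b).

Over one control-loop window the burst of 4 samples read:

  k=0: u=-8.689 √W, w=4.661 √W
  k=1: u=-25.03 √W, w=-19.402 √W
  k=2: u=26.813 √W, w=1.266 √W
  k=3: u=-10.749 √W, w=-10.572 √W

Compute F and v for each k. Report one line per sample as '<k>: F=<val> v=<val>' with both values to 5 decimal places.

0: F=-62.40322 v=-0.43086
1: F=-26.30751 v=-4.75270
2: F=119.41685 v=3.00349
3: F=-0.82737 v=-2.28061

k=0: u−w=-13.35000, u+w=-4.02800; √(b/2)=4.67440, √(2b)=9.34880; F=4.67440×(-13.35)=-62.40322, v=-4.02800/9.34880=-0.43086
k=1: u−w=-5.62800, u+w=-44.43200; √(b/2)=4.67440, √(2b)=9.34880; F=4.67440×(-5.628)=-26.30751, v=-44.43200/9.34880=-4.75270
k=2: u−w=25.54700, u+w=28.07900; √(b/2)=4.67440, √(2b)=9.34880; F=4.67440×25.547=119.41685, v=28.07900/9.34880=3.00349
k=3: u−w=-0.17700, u+w=-21.32100; √(b/2)=4.67440, √(2b)=9.34880; F=4.67440×(-0.177)=-0.82737, v=-21.32100/9.34880=-2.28061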